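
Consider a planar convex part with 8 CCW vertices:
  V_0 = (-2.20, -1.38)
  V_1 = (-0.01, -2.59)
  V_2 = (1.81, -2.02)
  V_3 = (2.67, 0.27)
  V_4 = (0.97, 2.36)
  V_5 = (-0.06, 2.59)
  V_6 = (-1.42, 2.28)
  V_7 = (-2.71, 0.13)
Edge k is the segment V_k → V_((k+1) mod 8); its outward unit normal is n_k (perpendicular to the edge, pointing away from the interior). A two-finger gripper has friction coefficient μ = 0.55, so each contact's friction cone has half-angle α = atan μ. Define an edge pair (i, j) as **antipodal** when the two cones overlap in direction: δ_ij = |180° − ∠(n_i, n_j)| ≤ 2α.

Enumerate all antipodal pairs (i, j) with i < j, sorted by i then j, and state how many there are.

count = 10; pairs: (0,3), (0,4), (0,5), (1,4), (1,5), (1,6), (2,5), (2,6), (2,7), (3,7)

α = atan 0.55 = 28.81°;  2α = 57.62°
n_0 = (-0.4836, -0.8753)
n_1 = (+0.2989, -0.9543)
n_2 = (+0.9362, -0.3516)
n_3 = (+0.7758, +0.6310)
n_4 = (+0.2179, +0.9760)
n_5 = (-0.2222, +0.9750)
n_6 = (-0.8575, +0.5145)
n_7 = (-0.9474, -0.3200)
  (0,1): δ = 133.69°  ·
  (0,2): δ = 81.66°  ·
  (0,3): δ = 21.95°  ✓
  (0,4): δ = 16.33°  ✓
  (0,5): δ = 41.76°  ✓
  (0,6): δ = 87.96°  ·
  (0,7): δ = 137.58°  ·
  (1,2): δ = 127.97°  ·
  (1,3): δ = 68.27°  ·
  (1,4): δ = 29.98°  ✓
  (1,5): δ = 4.55°  ✓
  (1,6): δ = 41.65°  ✓
  (1,7): δ = 91.27°  ·
  (2,3): δ = 120.29°  ·
  (2,4): δ = 82.00°  ·
  (2,5): δ = 56.58°  ✓
  (2,6): δ = 10.38°  ✓
  (2,7): δ = 39.25°  ✓
  (3,4): δ = 141.71°  ·
  (3,5): δ = 116.28°  ·
  (3,6): δ = 70.09°  ·
  (3,7): δ = 20.46°  ✓
  (4,5): δ = 154.57°  ·
  (4,6): δ = 108.38°  ·
  (4,7): δ = 58.75°  ·
  (5,6): δ = 133.80°  ·
  (5,7): δ = 84.18°  ·
  (6,7): δ = 130.37°  ·
antipodal pairs: 10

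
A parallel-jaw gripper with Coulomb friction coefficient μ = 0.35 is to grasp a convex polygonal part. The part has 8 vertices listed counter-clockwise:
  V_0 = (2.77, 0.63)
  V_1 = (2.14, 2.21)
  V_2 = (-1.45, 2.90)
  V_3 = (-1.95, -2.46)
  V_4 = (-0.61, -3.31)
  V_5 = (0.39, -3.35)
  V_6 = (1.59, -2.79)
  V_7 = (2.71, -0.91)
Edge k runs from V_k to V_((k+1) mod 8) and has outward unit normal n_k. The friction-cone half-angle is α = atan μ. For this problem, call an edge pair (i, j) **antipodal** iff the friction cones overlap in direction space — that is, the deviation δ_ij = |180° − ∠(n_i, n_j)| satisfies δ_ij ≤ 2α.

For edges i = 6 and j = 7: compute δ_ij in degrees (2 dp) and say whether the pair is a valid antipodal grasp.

α = atan 0.35 = 19.29°;  2α = 38.58°
edge 6: e_6 = (+1.12, +1.88);  n_6 = (+0.8591, -0.5118)
edge 7: e_7 = (+0.06, +1.54);  n_7 = (+0.9992, -0.0389)
∠(n_6, n_7) = 28.55°
δ = |180° − 28.55°| = 151.45°
151.45° > 2α = 38.58°  →  invalid

δ = 151.45°, invalid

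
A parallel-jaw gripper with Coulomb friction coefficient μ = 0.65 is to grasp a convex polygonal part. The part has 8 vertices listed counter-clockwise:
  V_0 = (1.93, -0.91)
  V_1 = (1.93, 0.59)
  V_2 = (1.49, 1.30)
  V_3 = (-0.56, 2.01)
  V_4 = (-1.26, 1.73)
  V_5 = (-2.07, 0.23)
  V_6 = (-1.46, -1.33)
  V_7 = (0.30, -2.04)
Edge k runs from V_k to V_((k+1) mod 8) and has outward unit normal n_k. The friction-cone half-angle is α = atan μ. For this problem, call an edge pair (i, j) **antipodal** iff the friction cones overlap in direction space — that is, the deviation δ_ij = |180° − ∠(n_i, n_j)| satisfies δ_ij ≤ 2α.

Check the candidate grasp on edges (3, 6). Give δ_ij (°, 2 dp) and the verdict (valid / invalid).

δ = 43.77°, valid

α = atan 0.65 = 33.02°;  2α = 66.05°
edge 3: e_3 = (-0.70, -0.28);  n_3 = (-0.3714, +0.9285)
edge 6: e_6 = (+1.76, -0.71);  n_6 = (-0.3741, -0.9274)
∠(n_3, n_6) = 136.23°
δ = |180° − 136.23°| = 43.77°
43.77° ≤ 2α = 66.05°  →  valid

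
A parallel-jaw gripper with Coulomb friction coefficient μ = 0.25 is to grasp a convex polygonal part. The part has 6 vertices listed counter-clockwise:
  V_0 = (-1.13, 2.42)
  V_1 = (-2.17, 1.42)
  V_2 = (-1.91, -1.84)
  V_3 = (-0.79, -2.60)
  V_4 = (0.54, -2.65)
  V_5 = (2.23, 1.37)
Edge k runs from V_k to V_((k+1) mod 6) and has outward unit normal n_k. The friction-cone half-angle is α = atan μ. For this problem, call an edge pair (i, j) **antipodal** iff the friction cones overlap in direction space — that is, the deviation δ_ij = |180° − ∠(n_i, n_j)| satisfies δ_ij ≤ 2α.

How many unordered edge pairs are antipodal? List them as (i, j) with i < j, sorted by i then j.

α = atan 0.25 = 14.04°;  2α = 28.07°
n_0 = (-0.6931, +0.7208)
n_1 = (-0.9968, -0.0795)
n_2 = (-0.5615, -0.8275)
n_3 = (-0.0376, -0.9993)
n_4 = (+0.9219, -0.3875)
n_5 = (+0.2983, +0.9545)
  (0,1): δ = 129.32°  ·
  (0,2): δ = 78.04°  ·
  (0,3): δ = 46.03°  ·
  (0,4): δ = 23.32°  ✓
  (0,5): δ = 118.77°  ·
  (1,2): δ = 128.72°  ·
  (1,3): δ = 96.71°  ·
  (1,4): δ = 27.36°  ✓
  (1,5): δ = 68.09°  ·
  (2,3): δ = 147.99°  ·
  (2,4): δ = 78.64°  ·
  (2,5): δ = 16.81°  ✓
  (3,4): δ = 110.65°  ·
  (3,5): δ = 15.20°  ✓
  (4,5): δ = 84.55°  ·
antipodal pairs: 4

count = 4; pairs: (0,4), (1,4), (2,5), (3,5)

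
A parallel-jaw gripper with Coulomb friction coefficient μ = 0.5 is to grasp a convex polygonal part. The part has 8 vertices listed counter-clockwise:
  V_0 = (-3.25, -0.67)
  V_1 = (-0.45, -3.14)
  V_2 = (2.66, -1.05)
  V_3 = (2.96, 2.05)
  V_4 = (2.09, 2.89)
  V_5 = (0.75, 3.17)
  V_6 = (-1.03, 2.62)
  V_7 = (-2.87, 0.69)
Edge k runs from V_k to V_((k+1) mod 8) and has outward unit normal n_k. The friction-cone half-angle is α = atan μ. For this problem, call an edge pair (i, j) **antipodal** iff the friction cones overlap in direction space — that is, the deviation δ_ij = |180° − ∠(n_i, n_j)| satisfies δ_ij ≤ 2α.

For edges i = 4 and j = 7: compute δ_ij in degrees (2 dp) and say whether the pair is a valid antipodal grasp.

δ = 93.81°, invalid

α = atan 0.5 = 26.57°;  2α = 53.13°
edge 4: e_4 = (-1.34, +0.28);  n_4 = (+0.2045, +0.9789)
edge 7: e_7 = (-0.38, -1.36);  n_7 = (-0.9631, +0.2691)
∠(n_4, n_7) = 86.19°
δ = |180° − 86.19°| = 93.81°
93.81° > 2α = 53.13°  →  invalid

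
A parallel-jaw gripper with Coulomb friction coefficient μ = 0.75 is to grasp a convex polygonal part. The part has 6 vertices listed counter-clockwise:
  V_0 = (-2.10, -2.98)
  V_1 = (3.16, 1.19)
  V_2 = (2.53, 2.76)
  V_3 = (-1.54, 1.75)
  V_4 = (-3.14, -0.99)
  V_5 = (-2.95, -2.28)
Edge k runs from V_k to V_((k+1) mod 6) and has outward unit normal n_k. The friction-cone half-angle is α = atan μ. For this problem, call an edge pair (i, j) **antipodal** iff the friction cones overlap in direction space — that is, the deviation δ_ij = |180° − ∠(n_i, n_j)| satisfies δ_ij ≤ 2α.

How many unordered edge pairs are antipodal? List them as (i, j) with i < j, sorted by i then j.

α = atan 0.75 = 36.87°;  2α = 73.74°
n_0 = (+0.6212, -0.7836)
n_1 = (+0.9281, +0.3724)
n_2 = (-0.2409, +0.9706)
n_3 = (-0.8636, +0.5043)
n_4 = (-0.9893, -0.1457)
n_5 = (-0.6357, -0.7719)
  (0,1): δ = 106.54°  ·
  (0,2): δ = 24.47°  ✓
  (0,3): δ = 21.31°  ✓
  (0,4): δ = 59.97°  ✓
  (0,5): δ = 102.12°  ·
  (1,2): δ = 97.93°  ·
  (1,3): δ = 52.15°  ✓
  (1,4): δ = 13.49°  ✓
  (1,5): δ = 28.66°  ✓
  (2,3): δ = 134.22°  ·
  (2,4): δ = 95.56°  ·
  (2,5): δ = 53.41°  ✓
  (3,4): δ = 141.34°  ·
  (3,5): δ = 99.19°  ·
  (4,5): δ = 137.85°  ·
antipodal pairs: 7

count = 7; pairs: (0,2), (0,3), (0,4), (1,3), (1,4), (1,5), (2,5)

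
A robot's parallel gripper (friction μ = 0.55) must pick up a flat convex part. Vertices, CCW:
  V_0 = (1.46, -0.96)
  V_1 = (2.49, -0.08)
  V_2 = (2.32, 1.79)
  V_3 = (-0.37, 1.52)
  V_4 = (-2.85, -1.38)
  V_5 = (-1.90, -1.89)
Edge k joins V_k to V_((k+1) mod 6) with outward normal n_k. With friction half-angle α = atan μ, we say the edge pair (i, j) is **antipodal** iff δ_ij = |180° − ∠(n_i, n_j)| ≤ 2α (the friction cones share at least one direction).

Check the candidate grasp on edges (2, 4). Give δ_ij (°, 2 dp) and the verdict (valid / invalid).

α = atan 0.55 = 28.81°;  2α = 57.62°
edge 2: e_2 = (-2.69, -0.27);  n_2 = (-0.0999, +0.9950)
edge 4: e_4 = (+0.95, -0.51);  n_4 = (-0.4730, -0.8811)
∠(n_2, n_4) = 146.04°
δ = |180° − 146.04°| = 33.96°
33.96° ≤ 2α = 57.62°  →  valid

δ = 33.96°, valid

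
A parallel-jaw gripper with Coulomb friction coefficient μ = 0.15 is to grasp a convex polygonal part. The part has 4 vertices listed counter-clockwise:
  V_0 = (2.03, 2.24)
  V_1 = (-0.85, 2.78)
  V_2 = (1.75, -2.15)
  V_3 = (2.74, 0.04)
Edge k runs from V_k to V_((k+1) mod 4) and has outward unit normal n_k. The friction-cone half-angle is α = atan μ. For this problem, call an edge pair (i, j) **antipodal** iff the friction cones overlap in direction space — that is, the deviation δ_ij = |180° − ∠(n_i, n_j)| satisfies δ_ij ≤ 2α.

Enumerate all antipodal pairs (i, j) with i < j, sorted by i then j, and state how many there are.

α = atan 0.15 = 8.53°;  2α = 17.06°
n_0 = (+0.1843, +0.9829)
n_1 = (-0.8845, -0.4665)
n_2 = (+0.9112, -0.4119)
n_3 = (+0.9517, +0.3071)
  (0,1): δ = 51.57°  ·
  (0,2): δ = 76.29°  ·
  (0,3): δ = 118.51°  ·
  (1,2): δ = 52.13°  ·
  (1,3): δ = 9.92°  ✓
  (2,3): δ = 137.79°  ·
antipodal pairs: 1

count = 1; pairs: (1,3)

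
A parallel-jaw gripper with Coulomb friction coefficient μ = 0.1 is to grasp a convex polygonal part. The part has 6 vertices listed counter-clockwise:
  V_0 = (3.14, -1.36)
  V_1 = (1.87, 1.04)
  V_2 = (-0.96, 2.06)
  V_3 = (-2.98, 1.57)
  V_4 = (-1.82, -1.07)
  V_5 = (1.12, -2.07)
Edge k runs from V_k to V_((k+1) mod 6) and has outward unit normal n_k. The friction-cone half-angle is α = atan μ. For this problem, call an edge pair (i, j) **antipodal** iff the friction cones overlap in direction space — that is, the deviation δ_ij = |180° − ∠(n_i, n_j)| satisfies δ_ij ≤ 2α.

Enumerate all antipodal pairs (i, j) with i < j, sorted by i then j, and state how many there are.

α = atan 0.1 = 5.71°;  2α = 11.42°
n_0 = (+0.8839, +0.4677)
n_1 = (+0.3391, +0.9408)
n_2 = (-0.2357, +0.9718)
n_3 = (-0.9155, -0.4023)
n_4 = (-0.3220, -0.9467)
n_5 = (+0.3316, -0.9434)
  (0,1): δ = 137.71°  ·
  (0,2): δ = 104.25°  ·
  (0,3): δ = 4.17°  ✓
  (0,4): δ = 43.33°  ·
  (0,5): δ = 81.48°  ·
  (1,2): δ = 146.54°  ·
  (1,3): δ = 46.46°  ·
  (1,4): δ = 1.04°  ✓
  (1,5): δ = 39.19°  ·
  (2,3): δ = 79.91°  ·
  (2,4): δ = 32.42°  ·
  (2,5): δ = 5.73°  ✓
  (3,4): δ = 132.51°  ·
  (3,5): δ = 94.35°  ·
  (4,5): δ = 141.85°  ·
antipodal pairs: 3

count = 3; pairs: (0,3), (1,4), (2,5)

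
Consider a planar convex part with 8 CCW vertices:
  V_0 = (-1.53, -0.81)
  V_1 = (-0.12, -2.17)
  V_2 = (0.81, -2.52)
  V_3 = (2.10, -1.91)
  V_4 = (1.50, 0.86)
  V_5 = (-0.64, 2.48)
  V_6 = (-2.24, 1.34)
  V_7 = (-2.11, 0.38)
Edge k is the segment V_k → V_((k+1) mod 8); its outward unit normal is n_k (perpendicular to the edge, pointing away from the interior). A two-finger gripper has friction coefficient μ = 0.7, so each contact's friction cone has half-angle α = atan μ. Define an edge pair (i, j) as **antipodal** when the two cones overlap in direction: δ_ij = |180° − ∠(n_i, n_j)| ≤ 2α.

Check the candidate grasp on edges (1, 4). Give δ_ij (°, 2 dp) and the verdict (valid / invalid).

δ = 16.50°, valid

α = atan 0.7 = 34.99°;  2α = 69.98°
edge 1: e_1 = (+0.93, -0.35);  n_1 = (-0.3522, -0.9359)
edge 4: e_4 = (-2.14, +1.62);  n_4 = (+0.6036, +0.7973)
∠(n_1, n_4) = 163.50°
δ = |180° − 163.50°| = 16.50°
16.50° ≤ 2α = 69.98°  →  valid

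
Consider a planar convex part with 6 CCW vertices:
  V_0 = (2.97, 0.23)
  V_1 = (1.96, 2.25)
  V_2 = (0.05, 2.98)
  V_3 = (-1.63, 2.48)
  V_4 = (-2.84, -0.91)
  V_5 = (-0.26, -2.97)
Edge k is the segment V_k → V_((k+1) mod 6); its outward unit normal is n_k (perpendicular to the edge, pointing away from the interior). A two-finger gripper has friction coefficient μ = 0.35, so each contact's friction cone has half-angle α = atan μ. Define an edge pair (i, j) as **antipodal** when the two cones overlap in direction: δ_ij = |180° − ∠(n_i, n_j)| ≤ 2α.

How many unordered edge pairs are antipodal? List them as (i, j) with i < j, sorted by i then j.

count = 4; pairs: (0,4), (1,4), (2,5), (3,5)

α = atan 0.35 = 19.29°;  2α = 38.58°
n_0 = (+0.8944, +0.4472)
n_1 = (+0.3570, +0.9341)
n_2 = (-0.2853, +0.9585)
n_3 = (-0.9418, +0.3362)
n_4 = (-0.6240, -0.7815)
n_5 = (+0.7038, -0.7104)
  (0,1): δ = 137.48°  ·
  (0,2): δ = 99.99°  ·
  (0,3): δ = 46.21°  ·
  (0,4): δ = 24.83°  ✓
  (0,5): δ = 108.17°  ·
  (1,2): δ = 142.51°  ·
  (1,3): δ = 88.73°  ·
  (1,4): δ = 17.69°  ✓
  (1,5): δ = 65.65°  ·
  (2,3): δ = 126.22°  ·
  (2,4): δ = 55.18°  ·
  (2,5): δ = 28.16°  ✓
  (3,4): δ = 108.96°  ·
  (3,5): δ = 25.62°  ✓
  (4,5): δ = 96.66°  ·
antipodal pairs: 4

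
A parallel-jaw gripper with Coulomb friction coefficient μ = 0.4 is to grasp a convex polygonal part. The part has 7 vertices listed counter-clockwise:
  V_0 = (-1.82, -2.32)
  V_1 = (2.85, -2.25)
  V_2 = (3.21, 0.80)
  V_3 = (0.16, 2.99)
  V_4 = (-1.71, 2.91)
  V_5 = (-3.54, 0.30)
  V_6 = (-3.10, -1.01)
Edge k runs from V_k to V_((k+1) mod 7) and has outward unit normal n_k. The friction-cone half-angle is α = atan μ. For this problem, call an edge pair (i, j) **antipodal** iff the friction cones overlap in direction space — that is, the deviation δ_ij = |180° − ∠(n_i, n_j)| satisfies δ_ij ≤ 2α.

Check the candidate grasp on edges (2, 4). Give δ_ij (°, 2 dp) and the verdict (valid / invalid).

α = atan 0.4 = 21.80°;  2α = 43.60°
edge 2: e_2 = (-3.05, +2.19);  n_2 = (+0.5833, +0.8123)
edge 4: e_4 = (-1.83, -2.61);  n_4 = (-0.8188, +0.5741)
∠(n_2, n_4) = 90.64°
δ = |180° − 90.64°| = 89.36°
89.36° > 2α = 43.60°  →  invalid

δ = 89.36°, invalid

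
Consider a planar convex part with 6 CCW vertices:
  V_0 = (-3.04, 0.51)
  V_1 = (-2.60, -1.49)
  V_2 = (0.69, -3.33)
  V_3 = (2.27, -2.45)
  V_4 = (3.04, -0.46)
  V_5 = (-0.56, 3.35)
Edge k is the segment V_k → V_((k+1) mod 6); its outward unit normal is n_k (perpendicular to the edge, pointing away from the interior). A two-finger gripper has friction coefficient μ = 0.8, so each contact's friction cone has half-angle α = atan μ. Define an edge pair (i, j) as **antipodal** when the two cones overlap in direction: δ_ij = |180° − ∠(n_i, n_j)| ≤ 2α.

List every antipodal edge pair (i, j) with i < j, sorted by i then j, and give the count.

α = atan 0.8 = 38.66°;  2α = 77.32°
n_0 = (-0.9766, -0.2149)
n_1 = (-0.4881, -0.8728)
n_2 = (+0.4866, -0.8736)
n_3 = (+0.9326, -0.3609)
n_4 = (+0.7269, +0.6868)
n_5 = (-0.7532, +0.6578)
  (0,1): δ = 131.62°  ·
  (0,2): δ = 73.29°  ✓
  (0,3): δ = 33.56°  ✓
  (0,4): δ = 30.97°  ✓
  (0,5): δ = 126.46°  ·
  (1,2): δ = 121.67°  ·
  (1,3): δ = 81.94°  ·
  (1,4): δ = 17.41°  ✓
  (1,5): δ = 78.09°  ·
  (2,3): δ = 140.27°  ·
  (2,4): δ = 75.74°  ✓
  (2,5): δ = 19.76°  ✓
  (3,4): δ = 115.47°  ·
  (3,5): δ = 19.98°  ✓
  (4,5): δ = 84.51°  ·
antipodal pairs: 7

count = 7; pairs: (0,2), (0,3), (0,4), (1,4), (2,4), (2,5), (3,5)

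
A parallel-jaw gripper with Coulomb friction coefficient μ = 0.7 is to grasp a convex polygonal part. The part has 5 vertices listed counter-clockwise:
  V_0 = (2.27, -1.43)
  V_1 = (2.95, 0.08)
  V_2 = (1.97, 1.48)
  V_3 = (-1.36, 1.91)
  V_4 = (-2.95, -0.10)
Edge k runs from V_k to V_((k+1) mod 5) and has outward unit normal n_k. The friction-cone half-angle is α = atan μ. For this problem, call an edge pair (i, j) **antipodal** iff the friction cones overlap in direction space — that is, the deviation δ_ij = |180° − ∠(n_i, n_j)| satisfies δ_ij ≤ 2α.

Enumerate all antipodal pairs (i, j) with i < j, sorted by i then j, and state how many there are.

α = atan 0.7 = 34.99°;  2α = 69.98°
n_0 = (+0.9118, -0.4106)
n_1 = (+0.8192, +0.5735)
n_2 = (+0.1281, +0.9918)
n_3 = (-0.7843, +0.6204)
n_4 = (-0.2469, -0.9690)
  (0,1): δ = 120.76°  ·
  (0,2): δ = 73.11°  ·
  (0,3): δ = 14.10°  ✓
  (0,4): δ = 99.95°  ·
  (1,2): δ = 132.35°  ·
  (1,3): δ = 73.34°  ·
  (1,4): δ = 40.71°  ✓
  (2,3): δ = 120.99°  ·
  (2,4): δ = 6.94°  ✓
  (3,4): δ = 65.95°  ✓
antipodal pairs: 4

count = 4; pairs: (0,3), (1,4), (2,4), (3,4)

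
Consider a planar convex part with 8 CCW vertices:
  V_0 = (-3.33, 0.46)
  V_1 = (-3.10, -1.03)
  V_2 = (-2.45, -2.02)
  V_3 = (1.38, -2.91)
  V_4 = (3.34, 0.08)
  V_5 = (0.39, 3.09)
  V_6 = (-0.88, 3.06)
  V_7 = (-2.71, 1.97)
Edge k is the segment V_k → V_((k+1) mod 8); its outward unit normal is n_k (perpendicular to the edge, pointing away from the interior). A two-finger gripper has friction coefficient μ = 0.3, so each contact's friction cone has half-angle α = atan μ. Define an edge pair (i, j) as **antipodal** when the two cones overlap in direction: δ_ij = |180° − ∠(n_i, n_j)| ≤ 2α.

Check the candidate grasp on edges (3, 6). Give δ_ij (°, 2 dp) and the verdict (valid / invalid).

δ = 25.98°, valid

α = atan 0.3 = 16.70°;  2α = 33.40°
edge 3: e_3 = (+1.96, +2.99);  n_3 = (+0.8363, -0.5482)
edge 6: e_6 = (-1.83, -1.09);  n_6 = (-0.5117, +0.8591)
∠(n_3, n_6) = 154.02°
δ = |180° − 154.02°| = 25.98°
25.98° ≤ 2α = 33.40°  →  valid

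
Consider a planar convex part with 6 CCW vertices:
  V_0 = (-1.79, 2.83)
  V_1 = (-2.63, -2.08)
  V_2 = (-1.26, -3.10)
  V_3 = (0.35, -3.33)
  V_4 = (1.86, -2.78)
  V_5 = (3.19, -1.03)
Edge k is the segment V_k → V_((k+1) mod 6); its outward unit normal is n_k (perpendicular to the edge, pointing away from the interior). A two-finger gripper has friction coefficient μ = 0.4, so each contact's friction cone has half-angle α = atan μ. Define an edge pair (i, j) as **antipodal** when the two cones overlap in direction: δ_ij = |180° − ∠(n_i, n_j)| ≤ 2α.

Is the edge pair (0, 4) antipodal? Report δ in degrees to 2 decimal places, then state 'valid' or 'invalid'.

α = atan 0.4 = 21.80°;  2α = 43.60°
edge 0: e_0 = (-0.84, -4.91);  n_0 = (-0.9857, +0.1686)
edge 4: e_4 = (+1.33, +1.75);  n_4 = (+0.7962, -0.6051)
∠(n_0, n_4) = 152.47°
δ = |180° − 152.47°| = 27.53°
27.53° ≤ 2α = 43.60°  →  valid

δ = 27.53°, valid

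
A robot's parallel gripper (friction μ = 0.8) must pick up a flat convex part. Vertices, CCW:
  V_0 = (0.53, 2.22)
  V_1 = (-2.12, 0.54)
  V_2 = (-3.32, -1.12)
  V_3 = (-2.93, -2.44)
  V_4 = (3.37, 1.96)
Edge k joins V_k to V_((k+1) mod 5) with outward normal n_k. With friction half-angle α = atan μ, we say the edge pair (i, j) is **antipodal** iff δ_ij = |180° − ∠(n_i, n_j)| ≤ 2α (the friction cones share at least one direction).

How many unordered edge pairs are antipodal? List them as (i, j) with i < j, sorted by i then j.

count = 5; pairs: (0,3), (1,3), (2,3), (2,4), (3,4)

α = atan 0.8 = 38.66°;  2α = 77.32°
n_0 = (-0.5354, +0.8446)
n_1 = (-0.8104, +0.5858)
n_2 = (-0.9590, -0.2833)
n_3 = (+0.5726, -0.8198)
n_4 = (+0.0912, +0.9958)
  (0,1): δ = 158.24°  ·
  (0,2): δ = 105.91°  ·
  (0,3): δ = 2.56°  ✓
  (0,4): δ = 142.40°  ·
  (1,2): δ = 127.68°  ·
  (1,3): δ = 19.21°  ✓
  (1,4): δ = 120.63°  ·
  (2,3): δ = 71.53°  ✓
  (2,4): δ = 68.31°  ✓
  (3,4): δ = 40.16°  ✓
antipodal pairs: 5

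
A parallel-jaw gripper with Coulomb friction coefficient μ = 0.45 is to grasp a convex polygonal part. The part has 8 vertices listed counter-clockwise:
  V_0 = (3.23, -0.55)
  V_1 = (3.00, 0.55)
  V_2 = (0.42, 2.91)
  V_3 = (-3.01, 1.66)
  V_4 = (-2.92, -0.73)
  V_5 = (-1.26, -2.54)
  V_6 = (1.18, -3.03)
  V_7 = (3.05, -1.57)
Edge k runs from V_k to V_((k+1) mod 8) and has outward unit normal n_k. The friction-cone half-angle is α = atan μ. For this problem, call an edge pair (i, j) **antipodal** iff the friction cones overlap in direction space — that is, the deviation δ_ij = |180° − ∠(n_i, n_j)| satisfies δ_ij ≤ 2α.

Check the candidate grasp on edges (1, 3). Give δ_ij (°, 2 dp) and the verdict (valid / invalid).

δ = 45.39°, valid

α = atan 0.45 = 24.23°;  2α = 48.46°
edge 1: e_1 = (-2.58, +2.36);  n_1 = (+0.6749, +0.7379)
edge 3: e_3 = (+0.09, -2.39);  n_3 = (-0.9993, -0.0376)
∠(n_1, n_3) = 134.61°
δ = |180° − 134.61°| = 45.39°
45.39° ≤ 2α = 48.46°  →  valid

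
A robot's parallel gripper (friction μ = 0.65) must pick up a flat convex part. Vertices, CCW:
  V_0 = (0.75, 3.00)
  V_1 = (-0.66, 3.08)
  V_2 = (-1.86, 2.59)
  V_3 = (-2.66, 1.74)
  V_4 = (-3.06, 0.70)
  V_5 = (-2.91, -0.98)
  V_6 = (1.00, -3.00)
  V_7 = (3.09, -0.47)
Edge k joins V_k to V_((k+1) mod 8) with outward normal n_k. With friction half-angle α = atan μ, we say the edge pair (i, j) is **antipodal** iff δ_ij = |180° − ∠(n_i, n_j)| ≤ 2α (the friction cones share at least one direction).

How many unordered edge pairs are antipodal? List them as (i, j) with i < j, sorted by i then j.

α = atan 0.65 = 33.02°;  2α = 66.05°
n_0 = (+0.0566, +0.9984)
n_1 = (-0.3780, +0.9258)
n_2 = (-0.7282, +0.6854)
n_3 = (-0.9333, +0.3590)
n_4 = (-0.9960, -0.0889)
n_5 = (-0.4590, -0.8884)
n_6 = (+0.7710, -0.6369)
n_7 = (+0.8291, +0.5591)
  (0,1): δ = 154.54°  ·
  (0,2): δ = 130.02°  ·
  (0,3): δ = 107.79°  ·
  (0,4): δ = 81.65°  ·
  (0,5): δ = 24.07°  ✓
  (0,6): δ = 53.69°  ✓
  (0,7): δ = 127.24°  ·
  (1,2): δ = 155.48°  ·
  (1,3): δ = 133.25°  ·
  (1,4): δ = 107.11°  ·
  (1,5): δ = 49.53°  ✓
  (1,6): δ = 28.23°  ✓
  (1,7): δ = 101.78°  ·
  (2,3): δ = 157.77°  ·
  (2,4): δ = 131.63°  ·
  (2,5): δ = 74.06°  ·
  (2,6): δ = 3.70°  ✓
  (2,7): δ = 77.26°  ·
  (3,4): δ = 153.86°  ·
  (3,5): δ = 96.28°  ·
  (3,6): δ = 18.52°  ✓
  (3,7): δ = 55.03°  ✓
  (4,5): δ = 122.42°  ·
  (4,6): δ = 44.66°  ✓
  (4,7): δ = 28.89°  ✓
  (5,6): δ = 102.24°  ·
  (5,7): δ = 28.68°  ✓
  (6,7): δ = 106.45°  ·
antipodal pairs: 10

count = 10; pairs: (0,5), (0,6), (1,5), (1,6), (2,6), (3,6), (3,7), (4,6), (4,7), (5,7)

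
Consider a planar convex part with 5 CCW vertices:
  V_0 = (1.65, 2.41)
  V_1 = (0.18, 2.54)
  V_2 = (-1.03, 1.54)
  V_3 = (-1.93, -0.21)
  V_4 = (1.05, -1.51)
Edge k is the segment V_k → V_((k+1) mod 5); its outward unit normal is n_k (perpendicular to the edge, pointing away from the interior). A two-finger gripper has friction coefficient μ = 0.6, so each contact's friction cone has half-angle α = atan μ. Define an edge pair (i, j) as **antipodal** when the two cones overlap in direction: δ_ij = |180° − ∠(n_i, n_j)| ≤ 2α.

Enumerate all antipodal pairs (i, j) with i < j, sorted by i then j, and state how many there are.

α = atan 0.6 = 30.96°;  2α = 61.93°
n_0 = (+0.0881, +0.9961)
n_1 = (-0.6370, +0.7708)
n_2 = (-0.8893, +0.4573)
n_3 = (-0.3999, -0.9166)
n_4 = (+0.9885, -0.1513)
  (0,1): δ = 135.37°  ·
  (0,2): δ = 112.16°  ·
  (0,3): δ = 18.52°  ✓
  (0,4): δ = 86.35°  ·
  (1,2): δ = 156.79°  ·
  (1,3): δ = 63.14°  ·
  (1,4): δ = 41.73°  ✓
  (2,3): δ = 86.35°  ·
  (2,4): δ = 18.51°  ✓
  (3,4): δ = 75.13°  ·
antipodal pairs: 3

count = 3; pairs: (0,3), (1,4), (2,4)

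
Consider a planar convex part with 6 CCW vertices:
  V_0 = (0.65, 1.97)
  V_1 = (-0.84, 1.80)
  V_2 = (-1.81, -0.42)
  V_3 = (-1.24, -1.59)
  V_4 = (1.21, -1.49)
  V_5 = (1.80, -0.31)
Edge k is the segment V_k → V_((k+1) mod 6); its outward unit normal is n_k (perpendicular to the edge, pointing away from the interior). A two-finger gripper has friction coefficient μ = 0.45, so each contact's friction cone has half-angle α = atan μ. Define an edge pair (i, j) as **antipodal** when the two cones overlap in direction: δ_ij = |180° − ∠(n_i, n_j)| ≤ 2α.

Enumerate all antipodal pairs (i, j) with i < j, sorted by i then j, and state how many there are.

α = atan 0.45 = 24.23°;  2α = 48.46°
n_0 = (-0.1134, +0.9936)
n_1 = (-0.9163, +0.4004)
n_2 = (-0.8990, -0.4380)
n_3 = (+0.0408, -0.9992)
n_4 = (+0.8944, -0.4472)
n_5 = (+0.8929, +0.4503)
  (0,1): δ = 120.11°  ·
  (0,2): δ = 70.53°  ·
  (0,3): δ = 4.17°  ✓
  (0,4): δ = 56.93°  ·
  (0,5): δ = 110.26°  ·
  (1,2): δ = 130.42°  ·
  (1,3): δ = 64.06°  ·
  (1,4): δ = 2.96°  ✓
  (1,5): δ = 50.37°  ·
  (2,3): δ = 113.64°  ·
  (2,4): δ = 52.54°  ·
  (2,5): δ = 0.79°  ✓
  (3,4): δ = 118.90°  ·
  (3,5): δ = 65.57°  ·
  (4,5): δ = 126.67°  ·
antipodal pairs: 3

count = 3; pairs: (0,3), (1,4), (2,5)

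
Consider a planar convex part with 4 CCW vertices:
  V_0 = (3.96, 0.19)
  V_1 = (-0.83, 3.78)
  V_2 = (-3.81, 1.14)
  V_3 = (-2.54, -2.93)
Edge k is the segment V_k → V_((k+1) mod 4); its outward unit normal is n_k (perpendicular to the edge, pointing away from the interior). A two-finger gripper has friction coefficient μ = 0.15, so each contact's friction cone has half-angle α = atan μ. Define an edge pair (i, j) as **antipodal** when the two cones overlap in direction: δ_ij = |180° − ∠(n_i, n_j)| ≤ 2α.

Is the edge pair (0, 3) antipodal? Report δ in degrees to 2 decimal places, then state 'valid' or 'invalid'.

α = atan 0.15 = 8.53°;  2α = 17.06°
edge 0: e_0 = (-4.79, +3.59);  n_0 = (+0.5997, +0.8002)
edge 3: e_3 = (+6.50, +3.12);  n_3 = (+0.4327, -0.9015)
∠(n_0, n_3) = 117.51°
δ = |180° − 117.51°| = 62.49°
62.49° > 2α = 17.06°  →  invalid

δ = 62.49°, invalid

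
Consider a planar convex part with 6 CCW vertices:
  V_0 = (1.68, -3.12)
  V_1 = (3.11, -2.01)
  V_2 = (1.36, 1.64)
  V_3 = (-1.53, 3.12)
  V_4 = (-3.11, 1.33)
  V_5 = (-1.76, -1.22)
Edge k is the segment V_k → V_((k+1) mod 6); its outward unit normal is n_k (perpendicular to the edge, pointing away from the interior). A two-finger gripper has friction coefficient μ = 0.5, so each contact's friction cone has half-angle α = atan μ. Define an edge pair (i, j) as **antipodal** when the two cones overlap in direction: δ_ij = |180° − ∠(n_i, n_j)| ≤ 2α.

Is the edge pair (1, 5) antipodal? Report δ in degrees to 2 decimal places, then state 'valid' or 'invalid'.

α = atan 0.5 = 26.57°;  2α = 53.13°
edge 1: e_1 = (-1.75, +3.65);  n_1 = (+0.9017, +0.4323)
edge 5: e_5 = (+3.44, -1.90);  n_5 = (-0.4835, -0.8754)
∠(n_1, n_5) = 144.53°
δ = |180° − 144.53°| = 35.47°
35.47° ≤ 2α = 53.13°  →  valid

δ = 35.47°, valid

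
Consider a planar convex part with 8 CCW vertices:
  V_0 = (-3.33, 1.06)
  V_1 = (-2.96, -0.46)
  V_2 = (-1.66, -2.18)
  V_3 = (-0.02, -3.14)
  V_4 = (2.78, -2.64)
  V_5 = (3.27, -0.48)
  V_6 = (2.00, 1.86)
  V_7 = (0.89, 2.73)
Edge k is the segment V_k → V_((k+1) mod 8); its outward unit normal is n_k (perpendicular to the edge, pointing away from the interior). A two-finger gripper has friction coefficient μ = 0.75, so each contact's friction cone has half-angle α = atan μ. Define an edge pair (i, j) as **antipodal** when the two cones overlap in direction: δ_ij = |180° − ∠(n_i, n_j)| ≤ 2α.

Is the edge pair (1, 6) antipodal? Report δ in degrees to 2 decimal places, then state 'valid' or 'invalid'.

α = atan 0.75 = 36.87°;  2α = 73.74°
edge 1: e_1 = (+1.30, -1.72);  n_1 = (-0.7978, -0.6030)
edge 6: e_6 = (-1.11, +0.87);  n_6 = (+0.6169, +0.7871)
∠(n_1, n_6) = 165.17°
δ = |180° − 165.17°| = 14.83°
14.83° ≤ 2α = 73.74°  →  valid

δ = 14.83°, valid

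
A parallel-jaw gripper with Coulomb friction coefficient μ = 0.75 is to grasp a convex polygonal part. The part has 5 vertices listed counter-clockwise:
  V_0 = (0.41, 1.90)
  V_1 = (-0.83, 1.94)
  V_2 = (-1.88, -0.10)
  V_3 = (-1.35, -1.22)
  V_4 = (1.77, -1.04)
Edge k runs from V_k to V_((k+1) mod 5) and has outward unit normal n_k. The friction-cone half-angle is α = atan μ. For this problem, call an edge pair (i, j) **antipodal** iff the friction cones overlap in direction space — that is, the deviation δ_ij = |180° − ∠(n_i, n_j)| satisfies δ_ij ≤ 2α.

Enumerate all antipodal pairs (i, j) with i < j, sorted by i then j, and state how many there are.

α = atan 0.75 = 36.87°;  2α = 73.74°
n_0 = (+0.0322, +0.9995)
n_1 = (-0.8891, +0.4576)
n_2 = (-0.9039, -0.4277)
n_3 = (+0.0576, -0.9983)
n_4 = (+0.9076, +0.4198)
  (0,1): δ = 115.39°  ·
  (0,2): δ = 62.83°  ✓
  (0,3): δ = 5.15°  ✓
  (0,4): δ = 116.67°  ·
  (1,2): δ = 127.44°  ·
  (1,3): δ = 59.46°  ✓
  (1,4): δ = 52.06°  ✓
  (2,3): δ = 112.02°  ·
  (2,4): δ = 0.50°  ✓
  (3,4): δ = 68.48°  ✓
antipodal pairs: 6

count = 6; pairs: (0,2), (0,3), (1,3), (1,4), (2,4), (3,4)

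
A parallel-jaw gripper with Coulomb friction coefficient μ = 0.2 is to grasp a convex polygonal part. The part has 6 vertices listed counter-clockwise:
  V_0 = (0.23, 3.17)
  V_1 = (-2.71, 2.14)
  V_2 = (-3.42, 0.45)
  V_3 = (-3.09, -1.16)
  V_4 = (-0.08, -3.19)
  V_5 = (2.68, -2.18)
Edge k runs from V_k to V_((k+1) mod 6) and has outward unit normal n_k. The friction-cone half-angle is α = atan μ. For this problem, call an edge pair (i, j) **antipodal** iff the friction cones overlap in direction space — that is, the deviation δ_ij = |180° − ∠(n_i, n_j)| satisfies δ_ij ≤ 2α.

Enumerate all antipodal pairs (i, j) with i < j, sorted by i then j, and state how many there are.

α = atan 0.2 = 11.31°;  2α = 22.62°
n_0 = (-0.3306, +0.9438)
n_1 = (-0.9219, +0.3873)
n_2 = (-0.9796, -0.2008)
n_3 = (-0.5591, -0.8291)
n_4 = (+0.3437, -0.9391)
n_5 = (+0.9092, +0.4164)
  (0,1): δ = 132.10°  ·
  (0,2): δ = 97.72°  ·
  (0,3): δ = 53.30°  ·
  (0,4): δ = 0.79°  ✓
  (0,5): δ = 95.30°  ·
  (1,2): δ = 145.63°  ·
  (1,3): δ = 101.21°  ·
  (1,4): δ = 47.11°  ·
  (1,5): δ = 47.39°  ·
  (2,3): δ = 135.58°  ·
  (2,4): δ = 81.48°  ·
  (2,5): δ = 13.02°  ✓
  (3,4): δ = 125.90°  ·
  (3,5): δ = 31.40°  ·
  (4,5): δ = 85.49°  ·
antipodal pairs: 2

count = 2; pairs: (0,4), (2,5)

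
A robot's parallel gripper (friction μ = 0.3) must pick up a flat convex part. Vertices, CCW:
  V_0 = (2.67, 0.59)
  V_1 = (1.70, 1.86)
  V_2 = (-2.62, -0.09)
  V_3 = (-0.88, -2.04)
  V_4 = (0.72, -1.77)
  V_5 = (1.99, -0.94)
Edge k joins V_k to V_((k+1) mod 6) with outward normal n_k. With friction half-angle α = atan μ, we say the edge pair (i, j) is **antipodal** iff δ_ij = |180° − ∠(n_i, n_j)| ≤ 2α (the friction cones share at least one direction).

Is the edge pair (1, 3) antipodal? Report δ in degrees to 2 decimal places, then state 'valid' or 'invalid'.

α = atan 0.3 = 16.70°;  2α = 33.40°
edge 1: e_1 = (-4.32, -1.95);  n_1 = (-0.4114, +0.9114)
edge 3: e_3 = (+1.60, +0.27);  n_3 = (+0.1664, -0.9861)
∠(n_1, n_3) = 165.28°
δ = |180° − 165.28°| = 14.72°
14.72° ≤ 2α = 33.40°  →  valid

δ = 14.72°, valid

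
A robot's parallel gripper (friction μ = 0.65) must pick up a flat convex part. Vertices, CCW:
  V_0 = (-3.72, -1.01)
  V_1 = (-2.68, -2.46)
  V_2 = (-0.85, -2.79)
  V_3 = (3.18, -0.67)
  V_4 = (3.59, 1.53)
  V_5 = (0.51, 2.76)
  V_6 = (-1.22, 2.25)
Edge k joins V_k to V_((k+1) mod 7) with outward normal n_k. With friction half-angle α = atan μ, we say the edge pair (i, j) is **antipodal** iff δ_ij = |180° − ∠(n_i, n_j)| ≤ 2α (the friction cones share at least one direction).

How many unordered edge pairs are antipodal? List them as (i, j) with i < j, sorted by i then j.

count = 10; pairs: (0,3), (0,4), (1,4), (1,5), (1,6), (2,4), (2,5), (2,6), (3,5), (3,6)

α = atan 0.65 = 33.02°;  2α = 66.05°
n_0 = (-0.8126, -0.5828)
n_1 = (-0.1775, -0.9841)
n_2 = (+0.4656, -0.8850)
n_3 = (+0.9831, -0.1832)
n_4 = (+0.3709, +0.9287)
n_5 = (-0.2828, +0.9592)
n_6 = (-0.7935, +0.6085)
  (0,1): δ = 135.87°  ·
  (0,2): δ = 97.90°  ·
  (0,3): δ = 46.21°  ✓
  (0,4): δ = 32.58°  ✓
  (0,5): δ = 70.78°  ·
  (0,6): δ = 106.87°  ·
  (1,2): δ = 142.03°  ·
  (1,3): δ = 90.33°  ·
  (1,4): δ = 11.55°  ✓
  (1,5): δ = 26.65°  ✓
  (1,6): δ = 62.74°  ✓
  (2,3): δ = 128.30°  ·
  (2,4): δ = 49.52°  ✓
  (2,5): δ = 11.32°  ✓
  (2,6): δ = 24.77°  ✓
  (3,4): δ = 101.21°  ·
  (3,5): δ = 63.02°  ✓
  (3,6): δ = 26.93°  ✓
  (4,5): δ = 141.81°  ·
  (4,6): δ = 105.71°  ·
  (5,6): δ = 143.91°  ·
antipodal pairs: 10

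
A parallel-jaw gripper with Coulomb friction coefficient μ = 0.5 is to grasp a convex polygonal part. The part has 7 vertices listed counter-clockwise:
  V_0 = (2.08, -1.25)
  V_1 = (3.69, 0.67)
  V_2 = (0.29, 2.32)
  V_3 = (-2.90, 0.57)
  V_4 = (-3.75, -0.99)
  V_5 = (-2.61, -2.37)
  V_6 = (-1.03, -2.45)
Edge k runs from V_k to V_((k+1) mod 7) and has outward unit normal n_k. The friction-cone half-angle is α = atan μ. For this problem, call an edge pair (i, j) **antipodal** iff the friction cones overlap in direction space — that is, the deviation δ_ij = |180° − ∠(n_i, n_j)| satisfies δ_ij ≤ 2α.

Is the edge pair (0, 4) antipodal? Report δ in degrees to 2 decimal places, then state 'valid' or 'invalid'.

α = atan 0.5 = 26.57°;  2α = 53.13°
edge 0: e_0 = (+1.61, +1.92);  n_0 = (+0.7663, -0.6425)
edge 4: e_4 = (+1.14, -1.38);  n_4 = (-0.7710, -0.6369)
∠(n_0, n_4) = 100.46°
δ = |180° − 100.46°| = 79.54°
79.54° > 2α = 53.13°  →  invalid

δ = 79.54°, invalid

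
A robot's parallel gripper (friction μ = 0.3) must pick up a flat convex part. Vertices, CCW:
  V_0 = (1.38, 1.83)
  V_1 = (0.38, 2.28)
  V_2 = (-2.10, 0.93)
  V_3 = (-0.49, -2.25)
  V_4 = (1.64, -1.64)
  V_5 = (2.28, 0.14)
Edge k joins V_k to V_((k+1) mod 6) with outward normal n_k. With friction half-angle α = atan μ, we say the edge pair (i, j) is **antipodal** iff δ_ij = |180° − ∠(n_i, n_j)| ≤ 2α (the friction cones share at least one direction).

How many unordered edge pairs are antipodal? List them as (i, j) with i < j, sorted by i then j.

count = 2; pairs: (1,3), (2,5)

α = atan 0.3 = 16.70°;  2α = 33.40°
n_0 = (+0.4104, +0.9119)
n_1 = (-0.4781, +0.8783)
n_2 = (-0.8922, -0.4517)
n_3 = (+0.2753, -0.9614)
n_4 = (+0.9410, -0.3383)
n_5 = (+0.8826, +0.4700)
  (0,1): δ = 127.21°  ·
  (0,2): δ = 38.92°  ·
  (0,3): δ = 40.21°  ·
  (0,4): δ = 94.45°  ·
  (0,5): δ = 142.27°  ·
  (1,2): δ = 91.71°  ·
  (1,3): δ = 12.58°  ✓
  (1,4): δ = 41.66°  ·
  (1,5): δ = 89.48°  ·
  (2,3): δ = 100.87°  ·
  (2,4): δ = 46.63°  ·
  (2,5): δ = 1.18°  ✓
  (3,4): δ = 125.76°  ·
  (3,5): δ = 77.94°  ·
  (4,5): δ = 132.19°  ·
antipodal pairs: 2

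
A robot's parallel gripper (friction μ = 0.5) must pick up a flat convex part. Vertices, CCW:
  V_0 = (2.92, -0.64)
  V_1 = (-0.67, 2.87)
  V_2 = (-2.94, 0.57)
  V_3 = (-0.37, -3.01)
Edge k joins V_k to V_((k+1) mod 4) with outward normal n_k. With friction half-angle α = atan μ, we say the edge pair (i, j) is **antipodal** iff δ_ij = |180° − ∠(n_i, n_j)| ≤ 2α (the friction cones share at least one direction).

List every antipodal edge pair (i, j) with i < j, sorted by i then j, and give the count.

count = 2; pairs: (0,2), (1,3)

α = atan 0.5 = 26.57°;  2α = 53.13°
n_0 = (+0.6991, +0.7150)
n_1 = (-0.7117, +0.7024)
n_2 = (-0.8124, -0.5832)
n_3 = (+0.5845, -0.8114)
  (0,1): δ = 90.27°  ·
  (0,2): δ = 9.97°  ✓
  (0,3): δ = 80.12°  ·
  (1,2): δ = 99.70°  ·
  (1,3): δ = 9.61°  ✓
  (2,3): δ = 89.91°  ·
antipodal pairs: 2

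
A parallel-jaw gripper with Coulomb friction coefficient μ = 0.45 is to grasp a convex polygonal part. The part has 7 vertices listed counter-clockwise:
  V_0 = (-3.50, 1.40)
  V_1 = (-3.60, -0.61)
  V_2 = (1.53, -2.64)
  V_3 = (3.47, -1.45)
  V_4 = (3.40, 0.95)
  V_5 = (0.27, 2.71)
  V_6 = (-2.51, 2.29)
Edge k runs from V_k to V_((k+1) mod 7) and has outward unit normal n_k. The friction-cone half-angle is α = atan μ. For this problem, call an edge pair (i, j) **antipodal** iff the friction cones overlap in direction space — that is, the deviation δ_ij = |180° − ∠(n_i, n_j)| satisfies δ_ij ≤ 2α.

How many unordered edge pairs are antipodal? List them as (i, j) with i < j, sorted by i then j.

α = atan 0.45 = 24.23°;  2α = 48.46°
n_0 = (-0.9988, +0.0497)
n_1 = (-0.3680, -0.9298)
n_2 = (+0.5229, -0.8524)
n_3 = (+0.9996, +0.0292)
n_4 = (+0.4901, +0.8716)
n_5 = (-0.1494, +0.9888)
n_6 = (-0.6685, +0.7437)
  (0,1): δ = 108.74°  ·
  (0,2): δ = 55.63°  ·
  (0,3): δ = 4.52°  ✓
  (0,4): δ = 63.50°  ·
  (0,5): δ = 101.44°  ·
  (0,6): δ = 134.80°  ·
  (1,2): δ = 126.89°  ·
  (1,3): δ = 66.74°  ·
  (1,4): δ = 7.76°  ✓
  (1,5): δ = 30.18°  ✓
  (1,6): δ = 63.54°  ·
  (2,3): δ = 119.85°  ·
  (2,4): δ = 60.87°  ·
  (2,5): δ = 22.93°  ✓
  (2,6): δ = 10.43°  ✓
  (3,4): δ = 121.02°  ·
  (3,5): δ = 83.08°  ·
  (3,6): δ = 49.72°  ·
  (4,5): δ = 142.06°  ·
  (4,6): δ = 108.70°  ·
  (5,6): δ = 146.64°  ·
antipodal pairs: 5

count = 5; pairs: (0,3), (1,4), (1,5), (2,5), (2,6)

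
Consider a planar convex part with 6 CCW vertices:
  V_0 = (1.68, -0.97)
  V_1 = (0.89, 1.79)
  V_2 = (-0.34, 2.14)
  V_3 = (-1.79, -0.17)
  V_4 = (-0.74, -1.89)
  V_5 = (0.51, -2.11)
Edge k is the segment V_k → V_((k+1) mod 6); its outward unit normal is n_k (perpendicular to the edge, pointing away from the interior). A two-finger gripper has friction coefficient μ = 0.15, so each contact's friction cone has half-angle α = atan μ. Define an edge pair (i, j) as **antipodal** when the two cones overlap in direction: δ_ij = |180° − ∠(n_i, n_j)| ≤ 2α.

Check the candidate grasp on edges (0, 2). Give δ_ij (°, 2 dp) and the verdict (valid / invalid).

δ = 48.09°, invalid

α = atan 0.15 = 8.53°;  2α = 17.06°
edge 0: e_0 = (-0.79, +2.76);  n_0 = (+0.9614, +0.2752)
edge 2: e_2 = (-1.45, -2.31);  n_2 = (-0.8470, +0.5316)
∠(n_0, n_2) = 131.91°
δ = |180° − 131.91°| = 48.09°
48.09° > 2α = 17.06°  →  invalid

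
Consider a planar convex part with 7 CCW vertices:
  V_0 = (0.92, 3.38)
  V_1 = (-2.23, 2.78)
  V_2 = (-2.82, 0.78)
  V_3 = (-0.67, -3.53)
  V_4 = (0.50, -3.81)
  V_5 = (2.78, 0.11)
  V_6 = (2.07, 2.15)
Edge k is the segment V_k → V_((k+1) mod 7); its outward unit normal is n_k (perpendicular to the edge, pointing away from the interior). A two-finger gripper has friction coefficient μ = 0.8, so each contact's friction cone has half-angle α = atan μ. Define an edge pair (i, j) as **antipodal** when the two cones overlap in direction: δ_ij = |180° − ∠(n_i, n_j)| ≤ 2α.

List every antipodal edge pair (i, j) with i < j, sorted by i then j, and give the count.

α = atan 0.8 = 38.66°;  2α = 77.32°
n_0 = (-0.1871, +0.9823)
n_1 = (-0.9591, +0.2829)
n_2 = (-0.8948, -0.4464)
n_3 = (-0.2327, -0.9725)
n_4 = (+0.8644, -0.5028)
n_5 = (+0.9444, +0.3287)
n_6 = (+0.7305, +0.6830)
  (0,1): δ = 117.22°  ·
  (0,2): δ = 74.27°  ✓
  (0,3): δ = 24.24°  ✓
  (0,4): δ = 49.03°  ✓
  (0,5): δ = 98.41°  ·
  (0,6): δ = 122.29°  ·
  (1,2): δ = 137.05°  ·
  (1,3): δ = 87.02°  ·
  (1,4): δ = 13.75°  ✓
  (1,5): δ = 35.63°  ✓
  (1,6): δ = 59.51°  ✓
  (2,3): δ = 129.97°  ·
  (2,4): δ = 56.70°  ✓
  (2,5): δ = 7.32°  ✓
  (2,6): δ = 16.56°  ✓
  (3,4): δ = 106.72°  ·
  (3,5): δ = 57.35°  ✓
  (3,6): δ = 33.47°  ✓
  (4,5): δ = 130.63°  ·
  (4,6): δ = 106.74°  ·
  (5,6): δ = 156.12°  ·
antipodal pairs: 11

count = 11; pairs: (0,2), (0,3), (0,4), (1,4), (1,5), (1,6), (2,4), (2,5), (2,6), (3,5), (3,6)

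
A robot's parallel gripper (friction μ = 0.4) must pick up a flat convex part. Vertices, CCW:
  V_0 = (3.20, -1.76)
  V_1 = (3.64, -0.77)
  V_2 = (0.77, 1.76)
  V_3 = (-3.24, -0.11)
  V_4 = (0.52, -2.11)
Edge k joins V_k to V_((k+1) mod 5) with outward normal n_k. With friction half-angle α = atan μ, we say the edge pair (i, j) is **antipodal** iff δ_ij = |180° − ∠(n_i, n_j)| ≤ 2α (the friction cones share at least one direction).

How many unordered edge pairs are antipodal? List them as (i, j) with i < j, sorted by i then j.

α = atan 0.4 = 21.80°;  2α = 43.60°
n_0 = (+0.9138, -0.4061)
n_1 = (+0.6613, +0.7501)
n_2 = (-0.4226, +0.9063)
n_3 = (-0.4696, -0.8829)
n_4 = (+0.1295, -0.9916)
  (0,1): δ = 107.43°  ·
  (0,2): δ = 41.04°  ✓
  (0,3): δ = 85.95°  ·
  (0,4): δ = 121.40°  ·
  (1,2): δ = 113.60°  ·
  (1,3): δ = 13.39°  ✓
  (1,4): δ = 48.84°  ·
  (2,3): δ = 53.01°  ·
  (2,4): δ = 17.56°  ✓
  (3,4): δ = 144.55°  ·
antipodal pairs: 3

count = 3; pairs: (0,2), (1,3), (2,4)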